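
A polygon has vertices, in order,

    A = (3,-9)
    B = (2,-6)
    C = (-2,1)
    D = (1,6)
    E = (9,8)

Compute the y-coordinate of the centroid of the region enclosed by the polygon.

10/9

Apply Gauss's area formula. First the cross-terms c_i = x_i·y_{i+1} − x_{i+1}·y_i:
  0, -10, -13, -46, -105  ⇒  2A = -174, A = -87.
Then Σ (y_i + y_{i+1})·c_i = -580, so ȳ = -580 / (6·(-87)) = 10/9.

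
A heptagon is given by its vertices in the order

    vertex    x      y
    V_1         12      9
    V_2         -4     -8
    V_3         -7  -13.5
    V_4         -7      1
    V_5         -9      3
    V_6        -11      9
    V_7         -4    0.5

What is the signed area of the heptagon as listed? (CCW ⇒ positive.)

Apply the surveyor's formula: 2A = Σ (x_i·y_{i+1} − x_{i+1}·y_i), indices taken mod 7.
Σ = (-60) + (-2) + (-101.5) + (-12) + (-48) + (30.5) + (-42) = -235
Signed area = Σ/2 = -117.5 (negative ⇒ clockwise traversal).

-117.5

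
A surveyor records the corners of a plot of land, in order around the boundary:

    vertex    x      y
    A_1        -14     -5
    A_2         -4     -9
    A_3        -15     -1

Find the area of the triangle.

18

Σ = (106) + (-131) + (61) = 36
Area = |Σ|/2 = 18.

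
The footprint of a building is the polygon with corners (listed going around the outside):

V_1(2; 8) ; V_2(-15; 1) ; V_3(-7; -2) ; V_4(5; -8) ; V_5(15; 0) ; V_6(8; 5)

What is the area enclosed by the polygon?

237

Apply Gauss's area formula: 2A = Σ (x_i·y_{i+1} − x_{i+1}·y_i), indices taken mod 6.
V_1→V_2: (2)(1) − (-15)(8) = 122
V_2→V_3: (-15)(-2) − (-7)(1) = 37
V_3→V_4: (-7)(-8) − (5)(-2) = 66
V_4→V_5: (5)(0) − (15)(-8) = 120
V_5→V_6: (15)(5) − (8)(0) = 75
V_6→V_1: (8)(8) − (2)(5) = 54
Σ = 474
Area = |Σ|/2 = 237.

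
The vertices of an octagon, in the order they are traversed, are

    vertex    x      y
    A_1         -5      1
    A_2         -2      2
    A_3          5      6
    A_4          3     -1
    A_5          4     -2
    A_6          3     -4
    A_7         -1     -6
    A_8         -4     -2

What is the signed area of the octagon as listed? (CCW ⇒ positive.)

-61.5

Σ = (-8) + (-22) + (-23) + (-2) + (-10) + (-22) + (-22) + (-14) = -123
Signed area = Σ/2 = -61.5 (negative ⇒ clockwise traversal).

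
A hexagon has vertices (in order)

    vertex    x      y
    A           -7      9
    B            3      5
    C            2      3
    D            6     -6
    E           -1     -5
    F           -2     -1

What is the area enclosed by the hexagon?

Apply Gauss's area formula: 2A = Σ (x_i·y_{i+1} − x_{i+1}·y_i), indices taken mod 6.
Σ = (-62) + (-1) + (-30) + (-36) + (-9) + (-25) = -163
Area = |Σ|/2 = 81.5.

81.5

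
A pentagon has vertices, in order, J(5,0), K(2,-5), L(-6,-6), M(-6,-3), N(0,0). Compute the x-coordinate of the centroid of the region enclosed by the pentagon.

Apply the shoelace (surveyor's) formula. First the cross-terms c_i = x_i·y_{i+1} − x_{i+1}·y_i:
  -25, -42, -18, 0, 0  ⇒  2A = -85, A = -42.5.
Then Σ (x_i + x_{i+1})·c_i = 209, so x̄ = 209 / (6·(-42.5)) = -209/255.

-209/255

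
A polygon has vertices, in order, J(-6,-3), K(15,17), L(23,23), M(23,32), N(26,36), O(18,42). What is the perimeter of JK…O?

114

|JK| = √((21)² + (20)²) = √841 = 29
|KL| = √((8)² + (6)²) = √100 = 10
|LM| = √((0)² + (9)²) = √81 = 9
|MN| = √((3)² + (4)²) = √25 = 5
|NO| = √((-8)² + (6)²) = √100 = 10
|OJ| = √((-24)² + (-45)²) = √2601 = 51
Perimeter = 29 + 10 + 9 + 5 + 10 + 51 = 114.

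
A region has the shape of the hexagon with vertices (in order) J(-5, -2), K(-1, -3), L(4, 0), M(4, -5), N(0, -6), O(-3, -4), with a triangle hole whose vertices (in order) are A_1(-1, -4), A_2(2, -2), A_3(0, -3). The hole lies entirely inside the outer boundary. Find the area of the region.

25

Outer boundary:
Σ = (13) + (12) + (-20) + (-24) + (-18) + (-14) = -51
Area = |Σ|/2 = 25.5.
Hole:
Apply the shoelace formula: 2A = Σ (x_i·y_{i+1} − x_{i+1}·y_i), indices taken mod 3.
Cross-terms: 10, -6, -3  ⇒  Σ = 1
Area = |Σ|/2 = 0.5.
Net area = 25.5 − 0.5 = 25.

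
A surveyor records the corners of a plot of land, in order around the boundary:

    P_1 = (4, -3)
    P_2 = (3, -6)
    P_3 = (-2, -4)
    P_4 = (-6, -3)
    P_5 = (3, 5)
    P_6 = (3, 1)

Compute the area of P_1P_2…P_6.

51.5

Σ = (-15) + (-24) + (-18) + (-21) + (-12) + (-13) = -103
Area = |Σ|/2 = 51.5.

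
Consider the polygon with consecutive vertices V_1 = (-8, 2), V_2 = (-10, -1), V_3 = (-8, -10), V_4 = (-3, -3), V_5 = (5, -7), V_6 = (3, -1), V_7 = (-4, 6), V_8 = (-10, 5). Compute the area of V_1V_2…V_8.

120

Cross-terms: 28, 92, -6, 36, 16, 14, 40, 20  ⇒  Σ = 240
Area = |Σ|/2 = 120.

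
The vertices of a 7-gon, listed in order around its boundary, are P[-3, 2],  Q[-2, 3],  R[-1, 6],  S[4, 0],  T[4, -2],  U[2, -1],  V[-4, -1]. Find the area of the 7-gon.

31.5

Apply the shoelace (surveyor's) formula: 2A = Σ (x_i·y_{i+1} − x_{i+1}·y_i), indices taken mod 7.
Σ = (-5) + (-9) + (-24) + (-8) + (0) + (-6) + (-11) = -63
Area = |Σ|/2 = 31.5.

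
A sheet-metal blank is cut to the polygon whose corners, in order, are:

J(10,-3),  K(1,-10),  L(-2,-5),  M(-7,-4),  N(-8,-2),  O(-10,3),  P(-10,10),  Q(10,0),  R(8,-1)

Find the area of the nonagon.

Cross-terms: -97, -25, -27, -18, -44, -70, -100, -10, -14  ⇒  Σ = -405
Area = |Σ|/2 = 202.5.

202.5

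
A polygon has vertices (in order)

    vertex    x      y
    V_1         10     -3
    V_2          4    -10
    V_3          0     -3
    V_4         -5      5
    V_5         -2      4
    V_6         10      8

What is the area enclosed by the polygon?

145.5

Σ = (-88) + (-12) + (-15) + (-10) + (-56) + (-110) = -291
Area = |Σ|/2 = 145.5.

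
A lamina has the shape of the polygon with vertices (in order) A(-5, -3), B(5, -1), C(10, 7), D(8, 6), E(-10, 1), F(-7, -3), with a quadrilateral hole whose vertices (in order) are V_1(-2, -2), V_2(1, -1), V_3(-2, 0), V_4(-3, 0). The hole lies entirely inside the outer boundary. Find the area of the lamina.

86

Outer boundary:
Apply the shoelace (surveyor's) formula: 2A = Σ (x_i·y_{i+1} − x_{i+1}·y_i), indices taken mod 6.
Σ = (20) + (45) + (4) + (68) + (37) + (6) = 180
Area = |Σ|/2 = 90.
Hole:
Σ = (4) + (-2) + (0) + (6) = 8
Area = |Σ|/2 = 4.
Net area = 90 − 4 = 86.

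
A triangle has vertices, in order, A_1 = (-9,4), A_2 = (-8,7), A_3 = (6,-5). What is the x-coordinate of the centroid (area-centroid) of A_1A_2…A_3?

-11/3

Apply the shoelace (surveyor's) formula. First the cross-terms c_i = x_i·y_{i+1} − x_{i+1}·y_i:
  -31, -2, -21  ⇒  2A = -54, A = -27.
Then Σ (x_i + x_{i+1})·c_i = 594, so x̄ = 594 / (6·(-27)) = -11/3.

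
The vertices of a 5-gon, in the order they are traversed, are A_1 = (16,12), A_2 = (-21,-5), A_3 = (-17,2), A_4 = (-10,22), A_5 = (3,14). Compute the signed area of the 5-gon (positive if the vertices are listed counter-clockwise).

-351.5

Σ = (172) + (-127) + (-354) + (-206) + (-188) = -703
Signed area = Σ/2 = -351.5 (negative ⇒ clockwise traversal).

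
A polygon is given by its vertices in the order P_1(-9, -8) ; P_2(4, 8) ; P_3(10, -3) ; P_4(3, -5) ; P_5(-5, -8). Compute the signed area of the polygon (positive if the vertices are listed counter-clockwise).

-127

Cross-terms: -40, -92, -41, -49, -32  ⇒  Σ = -254
Signed area = Σ/2 = -127 (negative ⇒ clockwise traversal).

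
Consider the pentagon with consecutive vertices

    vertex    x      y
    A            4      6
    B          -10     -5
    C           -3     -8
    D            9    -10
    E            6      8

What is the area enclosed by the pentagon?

171.5

Apply Gauss's area formula: 2A = Σ (x_i·y_{i+1} − x_{i+1}·y_i), indices taken mod 5.
Σ = (40) + (65) + (102) + (132) + (4) = 343
Area = |Σ|/2 = 171.5.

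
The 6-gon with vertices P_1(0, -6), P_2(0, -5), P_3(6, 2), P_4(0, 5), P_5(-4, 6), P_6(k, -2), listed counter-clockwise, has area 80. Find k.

Write out the shoelace sum; only the two edges meeting at P_6 involve k:
2·Area = [((-4)·(-2) − k·6) + (k·(-6) − 0·(-2))] + 80
       = -12·k + 88 = 160
⇒ k = -6.

-6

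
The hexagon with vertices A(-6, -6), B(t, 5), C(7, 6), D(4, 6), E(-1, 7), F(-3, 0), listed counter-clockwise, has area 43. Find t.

Write out the shoelace sum; only the two edges meeting at B involve t:
2·Area = [((-6)·5 − t·(-6)) + (t·6 − 7·5)] + 91
       = 12·t + 26 = 86
⇒ t = 5.

5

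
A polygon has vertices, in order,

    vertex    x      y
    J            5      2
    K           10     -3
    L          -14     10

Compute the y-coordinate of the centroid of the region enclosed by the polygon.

3

Apply the shoelace formula. First the cross-terms c_i = x_i·y_{i+1} − x_{i+1}·y_i:
  -35, 58, -78  ⇒  2A = -55, A = -27.5.
Then Σ (y_i + y_{i+1})·c_i = -495, so ȳ = -495 / (6·(-27.5)) = 3.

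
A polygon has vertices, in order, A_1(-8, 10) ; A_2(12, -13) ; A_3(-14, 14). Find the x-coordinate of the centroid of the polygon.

-10/3

Apply Gauss's area formula. First the cross-terms c_i = x_i·y_{i+1} − x_{i+1}·y_i:
  -16, -14, -28  ⇒  2A = -58, A = -29.
Then Σ (x_i + x_{i+1})·c_i = 580, so x̄ = 580 / (6·(-29)) = -10/3.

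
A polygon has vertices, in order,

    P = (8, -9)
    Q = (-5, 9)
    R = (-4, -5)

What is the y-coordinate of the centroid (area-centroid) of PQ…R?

-5/3

Apply the shoelace (surveyor's) formula. First the cross-terms c_i = x_i·y_{i+1} − x_{i+1}·y_i:
  27, 61, 76  ⇒  2A = 164, A = 82.
Then Σ (y_i + y_{i+1})·c_i = -820, so ȳ = -820 / (6·82) = -5/3.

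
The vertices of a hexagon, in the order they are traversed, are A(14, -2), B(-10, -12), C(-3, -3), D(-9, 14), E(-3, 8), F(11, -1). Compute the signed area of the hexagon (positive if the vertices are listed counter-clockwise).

-193

A→B: (14)(-12) − (-10)(-2) = -188
B→C: (-10)(-3) − (-3)(-12) = -6
C→D: (-3)(14) − (-9)(-3) = -69
D→E: (-9)(8) − (-3)(14) = -30
E→F: (-3)(-1) − (11)(8) = -85
F→A: (11)(-2) − (14)(-1) = -8
Σ = -386
Signed area = Σ/2 = -193 (negative ⇒ clockwise traversal).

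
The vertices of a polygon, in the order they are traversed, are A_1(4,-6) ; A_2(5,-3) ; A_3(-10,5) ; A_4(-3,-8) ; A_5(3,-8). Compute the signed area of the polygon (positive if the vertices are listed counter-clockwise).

85

Σ = (18) + (-5) + (95) + (48) + (14) = 170
Signed area = Σ/2 = 85 (positive ⇒ counter-clockwise traversal).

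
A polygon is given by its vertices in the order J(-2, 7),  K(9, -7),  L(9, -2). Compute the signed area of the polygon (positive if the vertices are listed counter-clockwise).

27.5

Apply the surveyor's formula: 2A = Σ (x_i·y_{i+1} − x_{i+1}·y_i), indices taken mod 3.
Cross-terms: -49, 45, 59  ⇒  Σ = 55
Signed area = Σ/2 = 27.5 (positive ⇒ counter-clockwise traversal).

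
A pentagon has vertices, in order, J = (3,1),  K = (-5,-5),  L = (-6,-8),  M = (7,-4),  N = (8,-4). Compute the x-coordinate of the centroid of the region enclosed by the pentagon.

45/52

Apply Gauss's area formula. First the cross-terms c_i = x_i·y_{i+1} − x_{i+1}·y_i:
  -10, 10, 80, 4, 20  ⇒  2A = 104, A = 52.
Then Σ (x_i + x_{i+1})·c_i = 270, so x̄ = 270 / (6·52) = 45/52.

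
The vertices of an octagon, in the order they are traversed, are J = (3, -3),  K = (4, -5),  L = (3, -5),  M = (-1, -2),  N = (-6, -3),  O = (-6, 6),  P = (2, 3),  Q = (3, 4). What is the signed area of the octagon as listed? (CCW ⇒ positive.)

-67

J→K: (3)(-5) − (4)(-3) = -3
K→L: (4)(-5) − (3)(-5) = -5
L→M: (3)(-2) − (-1)(-5) = -11
M→N: (-1)(-3) − (-6)(-2) = -9
N→O: (-6)(6) − (-6)(-3) = -54
O→P: (-6)(3) − (2)(6) = -30
P→Q: (2)(4) − (3)(3) = -1
Q→J: (3)(-3) − (3)(4) = -21
Σ = -134
Signed area = Σ/2 = -67 (negative ⇒ clockwise traversal).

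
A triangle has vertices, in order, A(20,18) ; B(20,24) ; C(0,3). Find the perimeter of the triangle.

|AB| = √((0)² + (6)²) = √36 = 6
|BC| = √((-20)² + (-21)²) = √841 = 29
|CA| = √((20)² + (15)²) = √625 = 25
Perimeter = 6 + 29 + 25 = 60.

60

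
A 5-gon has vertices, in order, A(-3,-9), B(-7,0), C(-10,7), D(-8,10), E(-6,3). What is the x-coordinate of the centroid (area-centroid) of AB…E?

Apply the shoelace formula. First the cross-terms c_i = x_i·y_{i+1} − x_{i+1}·y_i:
  -63, -49, -44, 36, 63  ⇒  2A = -57, A = -28.5.
Then Σ (x_i + x_{i+1})·c_i = 1184, so x̄ = 1184 / (6·(-28.5)) = -1184/171.

-1184/171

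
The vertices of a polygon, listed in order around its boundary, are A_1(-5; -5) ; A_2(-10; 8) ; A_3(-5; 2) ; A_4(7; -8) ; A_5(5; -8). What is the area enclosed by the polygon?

62.5

Σ = (-90) + (20) + (26) + (-16) + (-65) = -125
Area = |Σ|/2 = 62.5.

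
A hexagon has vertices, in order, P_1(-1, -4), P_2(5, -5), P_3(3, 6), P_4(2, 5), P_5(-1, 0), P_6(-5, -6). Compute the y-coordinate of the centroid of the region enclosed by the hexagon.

-149/147

Apply the surveyor's formula. First the cross-terms c_i = x_i·y_{i+1} − x_{i+1}·y_i:
  25, 45, 3, 5, 6, 14  ⇒  2A = 98, A = 49.
Then Σ (y_i + y_{i+1})·c_i = -298, so ȳ = -298 / (6·49) = -149/147.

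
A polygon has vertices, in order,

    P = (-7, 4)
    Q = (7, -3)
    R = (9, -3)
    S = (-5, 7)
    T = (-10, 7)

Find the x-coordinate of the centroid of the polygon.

Apply the surveyor's formula. First the cross-terms c_i = x_i·y_{i+1} − x_{i+1}·y_i:
  -7, 6, 48, 35, 9  ⇒  2A = 91, A = 45.5.
Then Σ (x_i + x_{i+1})·c_i = -390, so x̄ = -390 / (6·45.5) = -10/7.

-10/7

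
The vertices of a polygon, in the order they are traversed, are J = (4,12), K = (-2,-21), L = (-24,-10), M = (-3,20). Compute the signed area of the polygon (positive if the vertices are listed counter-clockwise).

Σ = (-60) + (-484) + (-510) + (-116) = -1170
Signed area = Σ/2 = -585 (negative ⇒ clockwise traversal).

-585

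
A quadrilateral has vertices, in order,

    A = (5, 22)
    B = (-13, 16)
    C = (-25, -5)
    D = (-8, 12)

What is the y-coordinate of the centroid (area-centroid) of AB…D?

169/15

Apply the surveyor's formula. First the cross-terms c_i = x_i·y_{i+1} − x_{i+1}·y_i:
  366, 465, -340, -236  ⇒  2A = 255, A = 127.5.
Then Σ (y_i + y_{i+1})·c_i = 8619, so ȳ = 8619 / (6·127.5) = 169/15.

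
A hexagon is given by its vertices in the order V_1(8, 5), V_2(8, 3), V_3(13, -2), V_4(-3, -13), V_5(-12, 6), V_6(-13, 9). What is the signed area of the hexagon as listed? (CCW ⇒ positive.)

-293.5

Apply Gauss's area formula: 2A = Σ (x_i·y_{i+1} − x_{i+1}·y_i), indices taken mod 6.
Σ = (-16) + (-55) + (-175) + (-174) + (-30) + (-137) = -587
Signed area = Σ/2 = -293.5 (negative ⇒ clockwise traversal).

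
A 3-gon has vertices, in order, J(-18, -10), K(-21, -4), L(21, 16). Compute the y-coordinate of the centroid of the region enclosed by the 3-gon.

Apply the shoelace formula. First the cross-terms c_i = x_i·y_{i+1} − x_{i+1}·y_i:
  -138, -252, 78  ⇒  2A = -312, A = -156.
Then Σ (y_i + y_{i+1})·c_i = -624, so ȳ = -624 / (6·(-156)) = 2/3.

2/3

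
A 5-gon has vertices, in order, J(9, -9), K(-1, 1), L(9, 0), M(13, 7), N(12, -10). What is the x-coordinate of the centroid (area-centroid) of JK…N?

2207/267

Apply Gauss's area formula. First the cross-terms c_i = x_i·y_{i+1} − x_{i+1}·y_i:
  0, -9, 63, -214, -18  ⇒  2A = -178, A = -89.
Then Σ (x_i + x_{i+1})·c_i = -4414, so x̄ = -4414 / (6·(-89)) = 2207/267.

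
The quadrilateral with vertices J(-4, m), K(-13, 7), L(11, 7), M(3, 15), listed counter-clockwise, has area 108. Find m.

Write out the shoelace sum; only the two edges meeting at J involve m:
2·Area = [(3·m − (-4)·15) + ((-4)·7 − (-13)·m)] + -24
       = 16·m + 8 = 216
⇒ m = 13.

13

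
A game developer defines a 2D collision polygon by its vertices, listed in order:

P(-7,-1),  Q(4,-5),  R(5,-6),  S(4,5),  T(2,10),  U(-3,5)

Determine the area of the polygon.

Apply the shoelace (surveyor's) formula: 2A = Σ (x_i·y_{i+1} − x_{i+1}·y_i), indices taken mod 6.
Σ = (39) + (1) + (49) + (30) + (40) + (38) = 197
Area = |Σ|/2 = 98.5.

98.5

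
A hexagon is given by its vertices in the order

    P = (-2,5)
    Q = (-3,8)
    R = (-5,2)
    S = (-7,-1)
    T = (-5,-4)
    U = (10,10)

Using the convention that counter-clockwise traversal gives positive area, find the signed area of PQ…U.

Σ = (-1) + (34) + (19) + (23) + (-10) + (70) = 135
Signed area = Σ/2 = 67.5 (positive ⇒ counter-clockwise traversal).

67.5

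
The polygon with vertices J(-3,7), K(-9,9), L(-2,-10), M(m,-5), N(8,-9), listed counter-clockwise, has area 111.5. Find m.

The doubled signed area Σ (x_i y_{i+1} − x_{i+1} y_i) is linear in m.
With m=0 it equals 223; the coefficient of m is 1 (from the two edges through M).
So 1·m + 223 = 2·111.5 = 223 ⇒ m = 0.

0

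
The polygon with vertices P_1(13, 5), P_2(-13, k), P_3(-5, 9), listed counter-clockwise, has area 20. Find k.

13

Write out the shoelace sum; only the two edges meeting at P_2 involve k:
2·Area = [(13·k − (-13)·5) + ((-13)·9 − (-5)·k)] + -142
       = 18·k + -194 = 40
⇒ k = 13.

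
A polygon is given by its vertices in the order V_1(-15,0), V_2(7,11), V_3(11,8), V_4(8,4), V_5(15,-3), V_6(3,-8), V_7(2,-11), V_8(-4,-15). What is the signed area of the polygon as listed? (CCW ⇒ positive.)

-380.5

Σ = (-165) + (-65) + (-20) + (-84) + (-111) + (-17) + (-74) + (-225) = -761
Signed area = Σ/2 = -380.5 (negative ⇒ clockwise traversal).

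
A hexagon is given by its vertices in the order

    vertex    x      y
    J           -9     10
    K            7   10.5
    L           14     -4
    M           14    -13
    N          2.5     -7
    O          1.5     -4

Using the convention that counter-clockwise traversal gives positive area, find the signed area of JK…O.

-275.75

Apply the surveyor's formula: 2A = Σ (x_i·y_{i+1} − x_{i+1}·y_i), indices taken mod 6.
Σ = (-164.5) + (-175) + (-126) + (-65.5) + (0.5) + (-21) = -551.5
Signed area = Σ/2 = -275.75 (negative ⇒ clockwise traversal).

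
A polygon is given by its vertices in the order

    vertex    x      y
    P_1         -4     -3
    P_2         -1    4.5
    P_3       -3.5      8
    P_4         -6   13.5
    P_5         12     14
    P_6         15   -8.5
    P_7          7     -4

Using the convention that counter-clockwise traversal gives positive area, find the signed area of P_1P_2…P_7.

Σ = (-21) + (7.75) + (0.75) + (-246) + (-312) + (-0.5) + (-37) = -608
Signed area = Σ/2 = -304 (negative ⇒ clockwise traversal).

-304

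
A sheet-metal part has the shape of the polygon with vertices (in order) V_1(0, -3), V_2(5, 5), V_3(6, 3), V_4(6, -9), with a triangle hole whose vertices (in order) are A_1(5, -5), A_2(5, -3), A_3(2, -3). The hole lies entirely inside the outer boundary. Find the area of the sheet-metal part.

Outer boundary:
Apply the shoelace (surveyor's) formula: 2A = Σ (x_i·y_{i+1} − x_{i+1}·y_i), indices taken mod 4.
Cross-terms: 15, -15, -72, -18  ⇒  Σ = -90
Area = |Σ|/2 = 45.
Hole:
Σ = (10) + (-9) + (5) = 6
Area = |Σ|/2 = 3.
Net area = 45 − 3 = 42.

42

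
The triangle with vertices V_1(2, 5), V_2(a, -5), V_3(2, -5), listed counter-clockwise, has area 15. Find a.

-1

The doubled signed area Σ (x_i y_{i+1} − x_{i+1} y_i) is linear in a.
With a=0 it equals 20; the coefficient of a is -10 (from the two edges through V_2).
So -10·a + 20 = 2·15 = 30 ⇒ a = -1.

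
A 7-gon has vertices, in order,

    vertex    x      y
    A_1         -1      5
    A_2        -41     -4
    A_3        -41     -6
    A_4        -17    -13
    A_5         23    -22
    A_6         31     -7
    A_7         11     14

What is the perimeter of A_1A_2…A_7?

170

|A_1A_2| = √((-40)² + (-9)²) = √1681 = 41
|A_2A_3| = √((0)² + (-2)²) = √4 = 2
|A_3A_4| = √((24)² + (-7)²) = √625 = 25
|A_4A_5| = √((40)² + (-9)²) = √1681 = 41
|A_5A_6| = √((8)² + (15)²) = √289 = 17
|A_6A_7| = √((-20)² + (21)²) = √841 = 29
|A_7A_1| = √((-12)² + (-9)²) = √225 = 15
Perimeter = 41 + 2 + 25 + 41 + 17 + 29 + 15 = 170.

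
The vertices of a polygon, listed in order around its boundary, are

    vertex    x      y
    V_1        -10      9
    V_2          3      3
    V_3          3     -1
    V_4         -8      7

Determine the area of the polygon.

29

Apply the surveyor's formula: 2A = Σ (x_i·y_{i+1} − x_{i+1}·y_i), indices taken mod 4.
Σ = (-57) + (-12) + (13) + (-2) = -58
Area = |Σ|/2 = 29.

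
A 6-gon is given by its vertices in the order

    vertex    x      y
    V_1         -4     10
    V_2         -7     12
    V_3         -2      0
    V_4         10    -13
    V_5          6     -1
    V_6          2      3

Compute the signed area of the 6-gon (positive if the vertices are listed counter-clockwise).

96

Apply the shoelace formula: 2A = Σ (x_i·y_{i+1} − x_{i+1}·y_i), indices taken mod 6.
Σ = (22) + (24) + (26) + (68) + (20) + (32) = 192
Signed area = Σ/2 = 96 (positive ⇒ counter-clockwise traversal).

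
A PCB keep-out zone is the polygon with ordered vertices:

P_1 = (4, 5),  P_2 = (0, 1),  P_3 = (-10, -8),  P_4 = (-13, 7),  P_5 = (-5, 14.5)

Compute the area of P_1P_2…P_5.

198.25

P_1→P_2: (4)(1) − (0)(5) = 4
P_2→P_3: (0)(-8) − (-10)(1) = 10
P_3→P_4: (-10)(7) − (-13)(-8) = -174
P_4→P_5: (-13)(14.5) − (-5)(7) = -153.5
P_5→P_1: (-5)(5) − (4)(14.5) = -83
Σ = -396.5
Area = |Σ|/2 = 198.25.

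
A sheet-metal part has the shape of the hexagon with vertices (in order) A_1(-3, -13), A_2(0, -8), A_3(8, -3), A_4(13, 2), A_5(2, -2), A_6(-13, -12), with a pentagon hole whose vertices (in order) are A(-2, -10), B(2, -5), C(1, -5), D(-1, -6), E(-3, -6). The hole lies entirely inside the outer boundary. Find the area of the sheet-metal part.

88

Outer boundary:
Σ = (24) + (64) + (55) + (-30) + (-50) + (133) = 196
Area = |Σ|/2 = 98.
Hole:
Apply the shoelace formula: 2A = Σ (x_i·y_{i+1} − x_{i+1}·y_i), indices taken mod 5.
Σ = (30) + (-5) + (-11) + (-12) + (18) = 20
Area = |Σ|/2 = 10.
Net area = 98 − 10 = 88.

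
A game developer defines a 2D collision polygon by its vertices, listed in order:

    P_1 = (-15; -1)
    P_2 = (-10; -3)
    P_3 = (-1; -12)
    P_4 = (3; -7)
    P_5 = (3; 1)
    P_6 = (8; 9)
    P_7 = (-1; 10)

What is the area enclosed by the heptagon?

Apply the shoelace (surveyor's) formula: 2A = Σ (x_i·y_{i+1} − x_{i+1}·y_i), indices taken mod 7.
Σ = (35) + (117) + (43) + (24) + (19) + (89) + (151) = 478
Area = |Σ|/2 = 239.

239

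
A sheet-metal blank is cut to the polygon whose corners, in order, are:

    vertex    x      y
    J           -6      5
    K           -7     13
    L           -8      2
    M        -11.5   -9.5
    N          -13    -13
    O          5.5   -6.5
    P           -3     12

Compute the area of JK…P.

215.75

Σ = (-43) + (90) + (99) + (26) + (156) + (46.5) + (57) = 431.5
Area = |Σ|/2 = 215.75.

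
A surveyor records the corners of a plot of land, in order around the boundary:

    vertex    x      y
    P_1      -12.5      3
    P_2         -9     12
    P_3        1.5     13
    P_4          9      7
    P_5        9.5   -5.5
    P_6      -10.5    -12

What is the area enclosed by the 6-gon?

Σ = (-123) + (-135) + (-106.5) + (-116) + (-171.75) + (-181.5) = -833.75
Area = |Σ|/2 = 416.875.

416.875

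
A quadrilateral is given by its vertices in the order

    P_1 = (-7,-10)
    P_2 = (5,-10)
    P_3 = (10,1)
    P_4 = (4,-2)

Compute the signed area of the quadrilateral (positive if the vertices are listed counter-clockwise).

73.5

Apply the shoelace (surveyor's) formula: 2A = Σ (x_i·y_{i+1} − x_{i+1}·y_i), indices taken mod 4.
Σ = (120) + (105) + (-24) + (-54) = 147
Signed area = Σ/2 = 73.5 (positive ⇒ counter-clockwise traversal).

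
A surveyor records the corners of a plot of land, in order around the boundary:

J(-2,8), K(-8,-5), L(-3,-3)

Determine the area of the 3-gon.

26.5

Apply the shoelace (surveyor's) formula: 2A = Σ (x_i·y_{i+1} − x_{i+1}·y_i), indices taken mod 3.
Σ = (74) + (9) + (-30) = 53
Area = |Σ|/2 = 26.5.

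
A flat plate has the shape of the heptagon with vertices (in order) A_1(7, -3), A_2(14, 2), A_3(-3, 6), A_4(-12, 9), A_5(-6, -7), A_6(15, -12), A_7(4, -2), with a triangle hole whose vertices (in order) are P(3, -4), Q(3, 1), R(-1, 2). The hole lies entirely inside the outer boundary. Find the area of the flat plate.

Outer boundary:
Apply the shoelace (surveyor's) formula: 2A = Σ (x_i·y_{i+1} − x_{i+1}·y_i), indices taken mod 7.
Σ = (56) + (90) + (45) + (138) + (177) + (18) + (2) = 526
Area = |Σ|/2 = 263.
Hole:
Apply the surveyor's formula: 2A = Σ (x_i·y_{i+1} − x_{i+1}·y_i), indices taken mod 3.
Cross-terms: 15, 7, -2  ⇒  Σ = 20
Area = |Σ|/2 = 10.
Net area = 263 − 10 = 253.

253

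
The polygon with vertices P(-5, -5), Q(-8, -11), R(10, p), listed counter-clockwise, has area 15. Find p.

Write out the shoelace sum; only the two edges meeting at R involve p:
2·Area = [((-8)·p − 10·(-11)) + (10·(-5) − (-5)·p)] + 15
       = -3·p + 75 = 30
⇒ p = 15.

15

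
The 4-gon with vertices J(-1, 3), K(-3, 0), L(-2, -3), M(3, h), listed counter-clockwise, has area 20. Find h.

-4

Write out the shoelace sum; only the two edges meeting at M involve h:
2·Area = [((-2)·h − 3·(-3)) + (3·3 − (-1)·h)] + 18
       = -1·h + 36 = 40
⇒ h = -4.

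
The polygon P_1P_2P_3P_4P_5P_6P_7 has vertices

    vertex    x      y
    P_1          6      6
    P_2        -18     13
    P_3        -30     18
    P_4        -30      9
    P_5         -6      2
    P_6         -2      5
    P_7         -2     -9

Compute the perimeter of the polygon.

108

|P_1P_2| = √((-24)² + (7)²) = √625 = 25
|P_2P_3| = √((-12)² + (5)²) = √169 = 13
|P_3P_4| = √((0)² + (-9)²) = √81 = 9
|P_4P_5| = √((24)² + (-7)²) = √625 = 25
|P_5P_6| = √((4)² + (3)²) = √25 = 5
|P_6P_7| = √((0)² + (-14)²) = √196 = 14
|P_7P_1| = √((8)² + (15)²) = √289 = 17
Perimeter = 25 + 13 + 9 + 25 + 5 + 14 + 17 = 108.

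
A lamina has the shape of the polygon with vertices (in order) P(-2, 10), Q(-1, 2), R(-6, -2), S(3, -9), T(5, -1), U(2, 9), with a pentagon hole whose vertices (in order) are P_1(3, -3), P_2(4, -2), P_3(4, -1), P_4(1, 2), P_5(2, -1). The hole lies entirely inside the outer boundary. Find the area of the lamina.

Outer boundary:
Apply the shoelace (surveyor's) formula: 2A = Σ (x_i·y_{i+1} − x_{i+1}·y_i), indices taken mod 6.
Σ = (6) + (14) + (60) + (42) + (47) + (38) = 207
Area = |Σ|/2 = 103.5.
Hole:
Cross-terms: 6, 4, 9, -5, -3  ⇒  Σ = 11
Area = |Σ|/2 = 5.5.
Net area = 103.5 − 5.5 = 98.

98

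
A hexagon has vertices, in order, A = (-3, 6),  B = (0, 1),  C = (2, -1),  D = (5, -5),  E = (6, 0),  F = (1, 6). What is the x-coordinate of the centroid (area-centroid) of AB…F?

2.1

Apply Gauss's area formula. First the cross-terms c_i = x_i·y_{i+1} − x_{i+1}·y_i:
  -3, -2, -5, 30, 36, 24  ⇒  2A = 80, A = 40.
Then Σ (x_i + x_{i+1})·c_i = 504, so x̄ = 504 / (6·40) = 2.1.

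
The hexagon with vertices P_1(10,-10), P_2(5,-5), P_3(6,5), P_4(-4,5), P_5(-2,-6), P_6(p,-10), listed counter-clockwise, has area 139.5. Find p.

-5

The doubled signed area Σ (x_i y_{i+1} − x_{i+1} y_i) is linear in p.
With p=0 it equals 259; the coefficient of p is -4 (from the two edges through P_6).
So -4·p + 259 = 2·139.5 = 279 ⇒ p = -5.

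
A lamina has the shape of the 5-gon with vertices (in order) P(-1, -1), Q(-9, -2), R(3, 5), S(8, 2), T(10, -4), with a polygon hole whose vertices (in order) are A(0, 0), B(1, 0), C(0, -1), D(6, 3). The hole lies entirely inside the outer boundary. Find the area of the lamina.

Outer boundary:
Apply the surveyor's formula: 2A = Σ (x_i·y_{i+1} − x_{i+1}·y_i), indices taken mod 5.
Σ = (-7) + (-39) + (-34) + (-52) + (-14) = -146
Area = |Σ|/2 = 73.
Hole:
Apply the shoelace formula: 2A = Σ (x_i·y_{i+1} − x_{i+1}·y_i), indices taken mod 4.
Cross-terms: 0, -1, 6, 0  ⇒  Σ = 5
Area = |Σ|/2 = 2.5.
Net area = 73 − 2.5 = 70.5.

70.5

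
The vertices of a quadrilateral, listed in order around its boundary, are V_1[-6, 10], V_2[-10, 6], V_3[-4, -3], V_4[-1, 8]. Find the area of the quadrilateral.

60.5

Apply the shoelace (surveyor's) formula: 2A = Σ (x_i·y_{i+1} − x_{i+1}·y_i), indices taken mod 4.
Cross-terms: 64, 54, -35, 38  ⇒  Σ = 121
Area = |Σ|/2 = 60.5.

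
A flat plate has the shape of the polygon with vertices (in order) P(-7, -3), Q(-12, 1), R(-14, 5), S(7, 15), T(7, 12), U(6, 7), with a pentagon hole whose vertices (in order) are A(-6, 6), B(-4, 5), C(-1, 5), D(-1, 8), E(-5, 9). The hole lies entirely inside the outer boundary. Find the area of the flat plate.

158

Outer boundary:
Apply the shoelace formula: 2A = Σ (x_i·y_{i+1} − x_{i+1}·y_i), indices taken mod 6.
Cross-terms: -43, -46, -245, -21, -23, 31  ⇒  Σ = -347
Area = |Σ|/2 = 173.5.
Hole:
Apply Gauss's area formula: 2A = Σ (x_i·y_{i+1} − x_{i+1}·y_i), indices taken mod 5.
Σ = (-6) + (-15) + (-3) + (31) + (24) = 31
Area = |Σ|/2 = 15.5.
Net area = 173.5 − 15.5 = 158.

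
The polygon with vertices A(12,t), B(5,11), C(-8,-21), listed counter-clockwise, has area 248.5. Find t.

-10

The doubled signed area Σ (x_i y_{i+1} − x_{i+1} y_i) is linear in t.
With t=0 it equals 367; the coefficient of t is -13 (from the two edges through A).
So -13·t + 367 = 2·248.5 = 497 ⇒ t = -10.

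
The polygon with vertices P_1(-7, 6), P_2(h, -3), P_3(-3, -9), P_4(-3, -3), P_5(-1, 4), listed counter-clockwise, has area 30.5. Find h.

-4

Write out the shoelace sum; only the two edges meeting at P_2 involve h:
2·Area = [((-7)·(-3) − h·6) + (h·(-9) − (-3)·(-3))] + -11
       = -15·h + 1 = 61
⇒ h = -4.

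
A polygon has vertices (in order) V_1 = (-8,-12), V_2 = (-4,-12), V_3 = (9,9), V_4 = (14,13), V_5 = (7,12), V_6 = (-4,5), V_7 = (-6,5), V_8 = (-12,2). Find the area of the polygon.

244.5

Apply the shoelace (surveyor's) formula: 2A = Σ (x_i·y_{i+1} − x_{i+1}·y_i), indices taken mod 8.
Cross-terms: 48, 72, -9, 77, 83, 10, 48, 160  ⇒  Σ = 489
Area = |Σ|/2 = 244.5.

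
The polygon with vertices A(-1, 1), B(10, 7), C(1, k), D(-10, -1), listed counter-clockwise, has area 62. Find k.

8

The doubled signed area Σ (x_i y_{i+1} − x_{i+1} y_i) is linear in k.
With k=0 it equals -36; the coefficient of k is 20 (from the two edges through C).
So 20·k + -36 = 2·62 = 124 ⇒ k = 8.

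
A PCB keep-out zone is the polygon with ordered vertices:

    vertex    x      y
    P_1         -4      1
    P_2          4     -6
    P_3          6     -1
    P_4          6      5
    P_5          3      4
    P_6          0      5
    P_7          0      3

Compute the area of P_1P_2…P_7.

Apply Gauss's area formula: 2A = Σ (x_i·y_{i+1} − x_{i+1}·y_i), indices taken mod 7.
Cross-terms: 20, 32, 36, 9, 15, 0, 12  ⇒  Σ = 124
Area = |Σ|/2 = 62.

62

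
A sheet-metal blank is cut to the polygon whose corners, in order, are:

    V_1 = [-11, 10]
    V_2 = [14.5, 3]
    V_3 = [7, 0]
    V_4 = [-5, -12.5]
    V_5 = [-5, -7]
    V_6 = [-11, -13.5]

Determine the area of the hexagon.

291

Apply the shoelace formula: 2A = Σ (x_i·y_{i+1} − x_{i+1}·y_i), indices taken mod 6.
Σ = (-178) + (-21) + (-87.5) + (-27.5) + (-9.5) + (-258.5) = -582
Area = |Σ|/2 = 291.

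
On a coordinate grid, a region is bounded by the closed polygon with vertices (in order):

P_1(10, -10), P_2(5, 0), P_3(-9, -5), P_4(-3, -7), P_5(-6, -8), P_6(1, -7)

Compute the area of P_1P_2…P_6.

82.5

Σ = (50) + (-25) + (48) + (-18) + (50) + (60) = 165
Area = |Σ|/2 = 82.5.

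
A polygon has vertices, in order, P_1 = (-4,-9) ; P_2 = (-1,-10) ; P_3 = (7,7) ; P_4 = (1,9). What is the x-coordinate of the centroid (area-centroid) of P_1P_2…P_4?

10/9

Apply Gauss's area formula. First the cross-terms c_i = x_i·y_{i+1} − x_{i+1}·y_i:
  31, 63, 56, 27  ⇒  2A = 177, A = 88.5.
Then Σ (x_i + x_{i+1})·c_i = 590, so x̄ = 590 / (6·88.5) = 10/9.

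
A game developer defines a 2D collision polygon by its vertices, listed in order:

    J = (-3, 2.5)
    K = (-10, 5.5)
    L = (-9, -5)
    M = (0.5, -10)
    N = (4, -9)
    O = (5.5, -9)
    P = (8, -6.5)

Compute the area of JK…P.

143.125

Cross-terms: 8.5, 99.5, 92.5, 35.5, 13.5, 36.25, 0.5  ⇒  Σ = 286.25
Area = |Σ|/2 = 143.125.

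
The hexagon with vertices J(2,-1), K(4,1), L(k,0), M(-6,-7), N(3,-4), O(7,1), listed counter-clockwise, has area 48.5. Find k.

-3

The doubled signed area Σ (x_i y_{i+1} − x_{i+1} y_i) is linear in k.
With k=0 it equals 73; the coefficient of k is -8 (from the two edges through L).
So -8·k + 73 = 2·48.5 = 97 ⇒ k = -3.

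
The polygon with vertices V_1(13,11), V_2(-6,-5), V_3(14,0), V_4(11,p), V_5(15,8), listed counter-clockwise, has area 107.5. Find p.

Write out the shoelace sum; only the two edges meeting at V_4 involve p:
2·Area = [(14·p − 11·0) + (11·8 − 15·p)] + 132
       = -1·p + 220 = 215
⇒ p = 5.

5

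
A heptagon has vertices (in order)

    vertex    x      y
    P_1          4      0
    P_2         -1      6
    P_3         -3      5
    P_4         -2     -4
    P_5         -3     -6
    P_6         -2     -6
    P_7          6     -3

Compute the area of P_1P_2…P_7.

Apply Gauss's area formula: 2A = Σ (x_i·y_{i+1} − x_{i+1}·y_i), indices taken mod 7.
Σ = (24) + (13) + (22) + (0) + (6) + (42) + (12) = 119
Area = |Σ|/2 = 59.5.

59.5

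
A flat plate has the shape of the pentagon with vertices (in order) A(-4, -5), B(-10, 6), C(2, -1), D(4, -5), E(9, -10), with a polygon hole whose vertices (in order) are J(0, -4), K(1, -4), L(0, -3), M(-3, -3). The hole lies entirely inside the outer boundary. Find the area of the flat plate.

Outer boundary:
Σ = (-74) + (-2) + (-6) + (5) + (-85) = -162
Area = |Σ|/2 = 81.
Hole:
J→K: (0)(-4) − (1)(-4) = 4
K→L: (1)(-3) − (0)(-4) = -3
L→M: (0)(-3) − (-3)(-3) = -9
M→J: (-3)(-4) − (0)(-3) = 12
Σ = 4
Area = |Σ|/2 = 2.
Net area = 81 − 2 = 79.

79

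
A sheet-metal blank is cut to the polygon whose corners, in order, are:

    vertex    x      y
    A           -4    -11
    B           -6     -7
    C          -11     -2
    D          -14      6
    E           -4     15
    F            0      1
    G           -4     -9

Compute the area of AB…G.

Apply Gauss's area formula: 2A = Σ (x_i·y_{i+1} − x_{i+1}·y_i), indices taken mod 7.
Σ = (-38) + (-65) + (-94) + (-186) + (-4) + (4) + (8) = -375
Area = |Σ|/2 = 187.5.

187.5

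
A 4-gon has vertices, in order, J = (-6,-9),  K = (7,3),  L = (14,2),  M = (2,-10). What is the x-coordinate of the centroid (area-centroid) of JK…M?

Apply the shoelace (surveyor's) formula. First the cross-terms c_i = x_i·y_{i+1} − x_{i+1}·y_i:
  45, -28, -144, -78  ⇒  2A = -205, A = -102.5.
Then Σ (x_i + x_{i+1})·c_i = -2535, so x̄ = -2535 / (6·(-102.5)) = 169/41.

169/41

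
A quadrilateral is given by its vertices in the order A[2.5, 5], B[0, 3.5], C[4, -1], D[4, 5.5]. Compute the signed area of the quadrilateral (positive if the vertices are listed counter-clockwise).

A→B: (2.5)(3.5) − (0)(5) = 8.75
B→C: (0)(-1) − (4)(3.5) = -14
C→D: (4)(5.5) − (4)(-1) = 26
D→A: (4)(5) − (2.5)(5.5) = 6.25
Σ = 27
Signed area = Σ/2 = 13.5 (positive ⇒ counter-clockwise traversal).

13.5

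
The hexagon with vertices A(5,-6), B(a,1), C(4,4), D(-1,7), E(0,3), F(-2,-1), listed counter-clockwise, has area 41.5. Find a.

3

The doubled signed area Σ (x_i y_{i+1} − x_{i+1} y_i) is linear in a.
With a=0 it equals 53; the coefficient of a is 10 (from the two edges through B).
So 10·a + 53 = 2·41.5 = 83 ⇒ a = 3.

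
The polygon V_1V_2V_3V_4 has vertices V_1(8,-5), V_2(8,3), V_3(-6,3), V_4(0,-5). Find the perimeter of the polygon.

|V_1V_2| = √((0)² + (8)²) = √64 = 8
|V_2V_3| = √((-14)² + (0)²) = √196 = 14
|V_3V_4| = √((6)² + (-8)²) = √100 = 10
|V_4V_1| = √((8)² + (0)²) = √64 = 8
Perimeter = 8 + 14 + 10 + 8 = 40.

40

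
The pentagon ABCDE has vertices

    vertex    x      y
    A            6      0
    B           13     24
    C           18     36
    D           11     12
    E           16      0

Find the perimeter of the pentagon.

86

|AB| = √((7)² + (24)²) = √625 = 25
|BC| = √((5)² + (12)²) = √169 = 13
|CD| = √((-7)² + (-24)²) = √625 = 25
|DE| = √((5)² + (-12)²) = √169 = 13
|EA| = √((-10)² + (0)²) = √100 = 10
Perimeter = 25 + 13 + 25 + 13 + 10 = 86.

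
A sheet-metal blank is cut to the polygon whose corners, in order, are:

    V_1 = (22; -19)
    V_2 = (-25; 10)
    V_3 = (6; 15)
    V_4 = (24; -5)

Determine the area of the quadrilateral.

Apply the shoelace (surveyor's) formula: 2A = Σ (x_i·y_{i+1} − x_{i+1}·y_i), indices taken mod 4.
Σ = (-255) + (-435) + (-390) + (-346) = -1426
Area = |Σ|/2 = 713.

713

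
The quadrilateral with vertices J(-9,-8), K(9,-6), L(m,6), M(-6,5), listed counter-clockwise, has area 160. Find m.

Write out the shoelace sum; only the two edges meeting at L involve m:
2·Area = [(9·6 − m·(-6)) + (m·5 − (-6)·6)] + 219
       = 11·m + 309 = 320
⇒ m = 1.

1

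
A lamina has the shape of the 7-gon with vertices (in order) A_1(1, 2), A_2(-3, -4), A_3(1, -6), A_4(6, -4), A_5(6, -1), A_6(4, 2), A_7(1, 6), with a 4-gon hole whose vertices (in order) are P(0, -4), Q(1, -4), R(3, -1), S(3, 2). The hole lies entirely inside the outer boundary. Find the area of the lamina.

Outer boundary:
A_1→A_2: (1)(-4) − (-3)(2) = 2
A_2→A_3: (-3)(-6) − (1)(-4) = 22
A_3→A_4: (1)(-4) − (6)(-6) = 32
A_4→A_5: (6)(-1) − (6)(-4) = 18
A_5→A_6: (6)(2) − (4)(-1) = 16
A_6→A_7: (4)(6) − (1)(2) = 22
A_7→A_1: (1)(2) − (1)(6) = -4
Σ = 108
Area = |Σ|/2 = 54.
Hole:
Apply the surveyor's formula: 2A = Σ (x_i·y_{i+1} − x_{i+1}·y_i), indices taken mod 4.
Cross-terms: 4, 11, 9, -12  ⇒  Σ = 12
Area = |Σ|/2 = 6.
Net area = 54 − 6 = 48.

48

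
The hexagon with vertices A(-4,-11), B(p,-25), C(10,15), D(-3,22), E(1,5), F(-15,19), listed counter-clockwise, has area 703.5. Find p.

19

Write out the shoelace sum; only the two edges meeting at B involve p:
2·Area = [((-4)·(-25) − p·(-11)) + (p·15 − 10·(-25))] + 563
       = 26·p + 913 = 1407
⇒ p = 19.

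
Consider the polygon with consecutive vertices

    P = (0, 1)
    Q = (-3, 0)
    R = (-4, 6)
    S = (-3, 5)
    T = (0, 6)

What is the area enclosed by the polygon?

Cross-terms: 3, -18, -2, -18, 0  ⇒  Σ = -35
Area = |Σ|/2 = 17.5.

17.5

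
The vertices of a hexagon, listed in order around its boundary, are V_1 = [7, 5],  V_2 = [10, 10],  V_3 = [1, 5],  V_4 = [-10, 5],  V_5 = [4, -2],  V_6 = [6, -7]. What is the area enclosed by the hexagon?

89

Apply Gauss's area formula: 2A = Σ (x_i·y_{i+1} − x_{i+1}·y_i), indices taken mod 6.
Σ = (20) + (40) + (55) + (0) + (-16) + (79) = 178
Area = |Σ|/2 = 89.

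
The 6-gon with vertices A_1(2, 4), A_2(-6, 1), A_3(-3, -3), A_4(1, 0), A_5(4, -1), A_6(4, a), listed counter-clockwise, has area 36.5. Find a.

2

The doubled signed area Σ (x_i y_{i+1} − x_{i+1} y_i) is linear in a.
With a=0 it equals 69; the coefficient of a is 2 (from the two edges through A_6).
So 2·a + 69 = 2·36.5 = 73 ⇒ a = 2.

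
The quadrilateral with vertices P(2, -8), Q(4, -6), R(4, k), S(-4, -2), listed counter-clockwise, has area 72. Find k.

9

The doubled signed area Σ (x_i y_{i+1} − x_{i+1} y_i) is linear in k.
With k=0 it equals 72; the coefficient of k is 8 (from the two edges through R).
So 8·k + 72 = 2·72 = 144 ⇒ k = 9.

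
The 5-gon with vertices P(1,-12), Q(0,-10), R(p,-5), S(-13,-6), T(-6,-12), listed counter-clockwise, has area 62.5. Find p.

-1

Write out the shoelace sum; only the two edges meeting at R involve p:
2·Area = [(0·(-5) − p·(-10)) + (p·(-6) − (-13)·(-5))] + 194
       = 4·p + 129 = 125
⇒ p = -1.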